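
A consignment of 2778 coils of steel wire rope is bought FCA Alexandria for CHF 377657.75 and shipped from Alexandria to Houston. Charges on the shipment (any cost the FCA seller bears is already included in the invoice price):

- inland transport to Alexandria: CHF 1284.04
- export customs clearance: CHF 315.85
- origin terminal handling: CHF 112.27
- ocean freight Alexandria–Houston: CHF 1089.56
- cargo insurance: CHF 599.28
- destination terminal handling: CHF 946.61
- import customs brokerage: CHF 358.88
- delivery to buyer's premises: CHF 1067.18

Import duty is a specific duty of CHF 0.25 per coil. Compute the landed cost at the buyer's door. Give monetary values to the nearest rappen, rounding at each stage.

FCA: the seller delivers export-cleared goods to the carrier; the buyer bears costs from that point.
Already in the invoice (seller's account under FCA): inland to port, export clearance — exclude.
CIF value = FCA price + origin terminal + freight + insurance = 377657.75 + 112.27 + 1089.56 + 599.28 = 379458.86
Import duty = 2778 × 0.25 = 694.50
Buyer bears: origin terminal 112.27 + freight 1089.56 + insurance 599.28 + destination terminal 946.61 + brokerage 358.88 + delivery 1067.18 + duty 694.50 = 4868.28
Landed cost = invoice 377657.75 + 4868.28 = 382526.03

Total landed cost: CHF 382526.03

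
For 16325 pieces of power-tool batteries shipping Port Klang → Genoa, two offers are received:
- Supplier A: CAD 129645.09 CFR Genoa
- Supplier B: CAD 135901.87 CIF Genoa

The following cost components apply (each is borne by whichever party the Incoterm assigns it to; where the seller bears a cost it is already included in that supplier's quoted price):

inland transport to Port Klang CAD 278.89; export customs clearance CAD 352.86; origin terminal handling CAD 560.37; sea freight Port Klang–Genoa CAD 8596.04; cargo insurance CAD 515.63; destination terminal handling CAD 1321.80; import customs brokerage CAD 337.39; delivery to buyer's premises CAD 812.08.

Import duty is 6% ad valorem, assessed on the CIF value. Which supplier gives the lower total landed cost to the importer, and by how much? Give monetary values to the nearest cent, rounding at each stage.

Supplier A (CFR):
CIF value = CFR price + insurance = 129645.09 + 515.63 = 130160.72
Import duty = 130160.72 × 6% = 7809.64
Buyer bears (A): 515.63 + 1321.80 + 337.39 + 812.08 = 2986.90
Landed cost (A) = invoice 129645.09 + 2986.90 + duty 7809.64 = 140441.63
Supplier B (CIF):
The CIF price already equals the CIF value: 135901.87
Import duty = 135901.87 × 6% = 8154.11
Buyer bears (B): 1321.80 + 337.39 + 812.08 = 2471.27
Landed cost (B) = invoice 135901.87 + 2471.27 + duty 8154.11 = 146527.25
Difference = |140441.63 − 146527.25| = 6085.62

Supplier A is cheaper by CAD 6085.62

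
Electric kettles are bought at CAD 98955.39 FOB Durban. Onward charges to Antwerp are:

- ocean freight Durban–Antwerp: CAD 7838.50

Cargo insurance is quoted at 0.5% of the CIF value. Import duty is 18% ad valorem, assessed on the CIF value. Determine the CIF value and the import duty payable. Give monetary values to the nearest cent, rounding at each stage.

CIF value: CAD 107330.54; import duty: CAD 19319.50

Let C be the CIF value. C = FOB price + freight + 0.5% × C
C − 0.5% × C = 98955.39 + 7838.50
0.995 × C = 106793.89
C = 106793.89 / 0.995 = 107330.54
Insurance premium = 0.5% × 107330.54 = 536.65
Import duty = 107330.54 × 18% = 19319.50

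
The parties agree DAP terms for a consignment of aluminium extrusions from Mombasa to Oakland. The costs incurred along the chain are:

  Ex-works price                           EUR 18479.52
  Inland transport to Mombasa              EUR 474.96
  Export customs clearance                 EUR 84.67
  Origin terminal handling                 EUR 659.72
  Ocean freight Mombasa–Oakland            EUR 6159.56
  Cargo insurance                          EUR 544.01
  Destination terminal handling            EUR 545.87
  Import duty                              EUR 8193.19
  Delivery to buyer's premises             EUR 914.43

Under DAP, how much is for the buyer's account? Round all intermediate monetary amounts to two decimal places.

Buyer's account: EUR 8193.19

DAP: the seller bears all costs to the named destination except import duty and clearance.
Seller's account: goods 18479.52 + inland to port 474.96 + export clearance 84.67 + origin terminal 659.72 + freight 6159.56 + insurance 544.01 + destination terminal 545.87 + delivery 914.43 = 27862.74
Buyer's account: duty 8193.19 = 8193.19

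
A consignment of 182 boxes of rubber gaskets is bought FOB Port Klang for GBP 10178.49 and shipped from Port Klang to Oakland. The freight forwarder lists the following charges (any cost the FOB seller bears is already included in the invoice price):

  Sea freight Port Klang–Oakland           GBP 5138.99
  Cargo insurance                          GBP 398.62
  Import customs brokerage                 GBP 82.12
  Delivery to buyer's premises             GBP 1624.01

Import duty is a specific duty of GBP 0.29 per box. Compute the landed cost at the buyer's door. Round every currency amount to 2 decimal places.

FOB: the seller bears costs until goods are on board at the origin port; the buyer bears freight, insurance and all costs thereafter.
CIF value = FOB price + freight + insurance = 10178.49 + 5138.99 + 398.62 = 15716.10
Import duty = 182 × 0.29 = 52.78
Buyer bears: freight 5138.99 + insurance 398.62 + brokerage 82.12 + delivery 1624.01 + duty 52.78 = 7296.52
Landed cost = invoice 10178.49 + 7296.52 = 17475.01

Total landed cost: GBP 17475.01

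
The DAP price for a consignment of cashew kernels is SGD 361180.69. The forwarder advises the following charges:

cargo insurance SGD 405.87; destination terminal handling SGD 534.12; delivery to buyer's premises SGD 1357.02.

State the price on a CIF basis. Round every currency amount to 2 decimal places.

CIF price: SGD 359289.55

Not relevant to the conversion: insurance — on the seller under both DAP and CIF; already in the DAP price and stays in the CIF price.
From DAP to CIF, the seller no longer bears: destination terminal, delivery.
CIF price = 361180.69 − 534.12 − 1357.02 = 359289.55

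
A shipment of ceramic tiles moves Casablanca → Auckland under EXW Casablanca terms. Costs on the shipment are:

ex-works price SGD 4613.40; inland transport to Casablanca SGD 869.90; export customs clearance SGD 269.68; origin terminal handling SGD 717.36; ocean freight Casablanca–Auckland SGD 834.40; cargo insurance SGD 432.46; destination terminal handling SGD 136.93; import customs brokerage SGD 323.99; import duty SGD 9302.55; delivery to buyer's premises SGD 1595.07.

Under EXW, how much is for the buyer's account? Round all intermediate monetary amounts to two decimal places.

EXW: the seller makes goods available at their premises; the buyer bears all onward costs.
Seller's account: goods 4613.40 = 4613.40
Buyer's account: inland to port 869.90 + export clearance 269.68 + origin terminal 717.36 + freight 834.40 + insurance 432.46 + destination terminal 136.93 + brokerage 323.99 + duty 9302.55 + delivery 1595.07 = 14482.34

Buyer's account: SGD 14482.34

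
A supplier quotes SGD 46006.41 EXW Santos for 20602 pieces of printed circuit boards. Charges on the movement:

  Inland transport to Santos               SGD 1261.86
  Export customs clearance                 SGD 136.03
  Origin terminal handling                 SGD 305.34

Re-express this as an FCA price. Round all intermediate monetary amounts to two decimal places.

Not relevant to the conversion: origin terminal — on the buyer under both terms; not part of either seller's price.
From EXW to FCA, the seller additionally bears: inland to port, export clearance.
FCA price = 46006.41 + 1261.86 + 136.03 = 47404.30

FCA price: SGD 47404.30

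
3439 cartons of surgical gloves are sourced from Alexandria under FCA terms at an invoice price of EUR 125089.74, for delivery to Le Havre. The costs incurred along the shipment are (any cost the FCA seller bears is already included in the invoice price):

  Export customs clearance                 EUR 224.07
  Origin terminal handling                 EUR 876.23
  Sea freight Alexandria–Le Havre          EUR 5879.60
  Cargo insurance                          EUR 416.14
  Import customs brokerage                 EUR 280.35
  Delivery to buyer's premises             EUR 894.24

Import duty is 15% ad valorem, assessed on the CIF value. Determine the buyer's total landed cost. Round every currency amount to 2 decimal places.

FCA: the seller delivers export-cleared goods to the carrier; the buyer bears costs from that point.
Already in the invoice (seller's account under FCA): export clearance — exclude.
CIF value = FCA price + origin terminal + freight + insurance = 125089.74 + 876.23 + 5879.60 + 416.14 = 132261.71
Import duty = 132261.71 × 15% = 19839.26
Buyer bears: origin terminal 876.23 + freight 5879.60 + insurance 416.14 + brokerage 280.35 + delivery 894.24 + duty 19839.26 = 28185.82
Landed cost = invoice 125089.74 + 28185.82 = 153275.56

Total landed cost: EUR 153275.56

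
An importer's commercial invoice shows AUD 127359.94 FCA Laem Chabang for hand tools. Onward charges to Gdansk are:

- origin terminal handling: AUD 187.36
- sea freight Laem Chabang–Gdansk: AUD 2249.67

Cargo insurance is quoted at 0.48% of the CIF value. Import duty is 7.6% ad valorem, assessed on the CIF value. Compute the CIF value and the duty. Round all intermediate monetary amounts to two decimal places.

Let C be the CIF value. C = FCA price + pre-shipment costs + freight + 0.48% × C
C − 0.48% × C = 127359.94 + 187.36 + 2249.67
0.9952 × C = 129796.97
C = 129796.97 / 0.9952 = 130423.00
Insurance premium = 0.48% × 130423.00 = 626.03
Import duty = 130423.00 × 7.6% = 9912.15

CIF value: AUD 130423.00; import duty: AUD 9912.15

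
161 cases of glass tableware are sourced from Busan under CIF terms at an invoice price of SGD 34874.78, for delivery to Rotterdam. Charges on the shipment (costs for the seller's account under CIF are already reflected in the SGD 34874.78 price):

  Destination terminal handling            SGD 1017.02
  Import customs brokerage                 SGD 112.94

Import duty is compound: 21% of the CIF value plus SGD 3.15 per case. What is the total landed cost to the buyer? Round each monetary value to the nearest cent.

CIF: the seller pays costs through ocean freight and marine insurance to the destination port.
The CIF price already equals the CIF value: 34874.78
Ad valorem component: 34874.78 × 21% = 7323.70
Specific component: 161 × 3.15 = 507.15
Import duty = 7323.70 + 507.15 = 7830.85
Buyer bears: destination terminal 1017.02 + brokerage 112.94 + duty 7830.85 = 8960.81
Landed cost = invoice 34874.78 + 8960.81 = 43835.59

Total landed cost: SGD 43835.59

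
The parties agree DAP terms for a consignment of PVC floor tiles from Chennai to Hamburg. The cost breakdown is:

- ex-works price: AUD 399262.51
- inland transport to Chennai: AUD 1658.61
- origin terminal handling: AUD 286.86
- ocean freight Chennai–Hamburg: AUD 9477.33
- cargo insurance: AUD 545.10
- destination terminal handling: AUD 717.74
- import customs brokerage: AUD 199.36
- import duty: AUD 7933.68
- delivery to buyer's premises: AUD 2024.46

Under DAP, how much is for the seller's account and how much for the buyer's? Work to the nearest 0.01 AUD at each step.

Seller: AUD 413972.61; buyer: AUD 8133.04

DAP: the seller bears all costs to the named destination except import duty and clearance.
Seller's account: goods 399262.51 + inland to port 1658.61 + origin terminal 286.86 + freight 9477.33 + insurance 545.10 + destination terminal 717.74 + delivery 2024.46 = 413972.61
Buyer's account: brokerage 199.36 + duty 7933.68 = 8133.04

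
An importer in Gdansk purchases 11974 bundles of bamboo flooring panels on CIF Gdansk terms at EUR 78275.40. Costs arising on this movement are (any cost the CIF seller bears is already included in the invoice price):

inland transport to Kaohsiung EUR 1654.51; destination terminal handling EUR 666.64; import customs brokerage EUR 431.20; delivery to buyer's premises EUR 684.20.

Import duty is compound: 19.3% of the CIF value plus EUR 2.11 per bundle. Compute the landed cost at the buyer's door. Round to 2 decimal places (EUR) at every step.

Total landed cost: EUR 120429.73

CIF: the seller pays costs through ocean freight and marine insurance to the destination port.
Already in the invoice (seller's account under CIF): inland to port — exclude.
The CIF price already equals the CIF value: 78275.40
Ad valorem component: 78275.40 × 19.3% = 15107.15
Specific component: 11974 × 2.11 = 25265.14
Import duty = 15107.15 + 25265.14 = 40372.29
Buyer bears: destination terminal 666.64 + brokerage 431.20 + delivery 684.20 + duty 40372.29 = 42154.33
Landed cost = invoice 78275.40 + 42154.33 = 120429.73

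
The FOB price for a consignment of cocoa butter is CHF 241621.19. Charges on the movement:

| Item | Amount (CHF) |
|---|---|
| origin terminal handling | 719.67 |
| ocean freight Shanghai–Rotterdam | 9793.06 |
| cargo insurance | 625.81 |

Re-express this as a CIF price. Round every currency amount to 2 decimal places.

CIF price: CHF 252040.06

Not relevant to the conversion: origin terminal — on the seller under both FOB and CIF; already in the FOB price and stays in the CIF price.
From FOB to CIF, the seller additionally bears: freight, insurance.
CIF price = 241621.19 + 9793.06 + 625.81 = 252040.06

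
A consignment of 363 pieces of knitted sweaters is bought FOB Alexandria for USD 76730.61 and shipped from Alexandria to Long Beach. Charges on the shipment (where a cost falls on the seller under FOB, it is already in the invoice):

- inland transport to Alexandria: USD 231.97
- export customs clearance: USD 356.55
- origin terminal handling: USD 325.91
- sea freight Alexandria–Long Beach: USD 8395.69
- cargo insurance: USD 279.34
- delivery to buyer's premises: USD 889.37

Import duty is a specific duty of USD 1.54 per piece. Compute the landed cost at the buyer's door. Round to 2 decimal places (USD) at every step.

Total landed cost: USD 86854.03

FOB: the seller bears costs until goods are on board at the origin port; the buyer bears freight, insurance and all costs thereafter.
Already in the invoice (seller's account under FOB): inland to port, export clearance, origin terminal — exclude.
CIF value = FOB price + freight + insurance = 76730.61 + 8395.69 + 279.34 = 85405.64
Import duty = 363 × 1.54 = 559.02
Buyer bears: freight 8395.69 + insurance 279.34 + delivery 889.37 + duty 559.02 = 10123.42
Landed cost = invoice 76730.61 + 10123.42 = 86854.03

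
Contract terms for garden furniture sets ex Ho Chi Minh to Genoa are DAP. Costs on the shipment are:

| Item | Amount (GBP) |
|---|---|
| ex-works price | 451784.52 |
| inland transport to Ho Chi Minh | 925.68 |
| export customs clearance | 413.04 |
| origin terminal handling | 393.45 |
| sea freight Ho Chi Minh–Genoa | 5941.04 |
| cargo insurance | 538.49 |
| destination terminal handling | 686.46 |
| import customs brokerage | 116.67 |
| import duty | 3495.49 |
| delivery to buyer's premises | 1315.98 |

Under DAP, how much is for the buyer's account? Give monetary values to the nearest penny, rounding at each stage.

DAP: the seller bears all costs to the named destination except import duty and clearance.
Seller's account: goods 451784.52 + inland to port 925.68 + export clearance 413.04 + origin terminal 393.45 + freight 5941.04 + insurance 538.49 + destination terminal 686.46 + delivery 1315.98 = 461998.66
Buyer's account: brokerage 116.67 + duty 3495.49 = 3612.16

Buyer's account: GBP 3612.16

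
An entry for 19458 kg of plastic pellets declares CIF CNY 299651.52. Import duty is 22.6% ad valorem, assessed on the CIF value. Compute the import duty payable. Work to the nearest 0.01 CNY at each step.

Import duty: CNY 67721.24

Import duty = 299651.52 × 22.6% = 67721.24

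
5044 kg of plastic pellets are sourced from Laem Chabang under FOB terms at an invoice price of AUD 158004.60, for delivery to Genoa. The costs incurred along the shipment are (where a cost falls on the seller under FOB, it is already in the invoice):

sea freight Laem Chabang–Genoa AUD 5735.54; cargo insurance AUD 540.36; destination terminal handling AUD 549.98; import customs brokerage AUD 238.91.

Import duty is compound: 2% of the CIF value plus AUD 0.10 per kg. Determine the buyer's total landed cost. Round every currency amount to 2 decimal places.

FOB: the seller bears costs until goods are on board at the origin port; the buyer bears freight, insurance and all costs thereafter.
CIF value = FOB price + freight + insurance = 158004.60 + 5735.54 + 540.36 = 164280.50
Ad valorem component: 164280.50 × 2% = 3285.61
Specific component: 5044 × 0.10 = 504.40
Import duty = 3285.61 + 504.40 = 3790.01
Buyer bears: freight 5735.54 + insurance 540.36 + destination terminal 549.98 + brokerage 238.91 + duty 3790.01 = 10854.80
Landed cost = invoice 158004.60 + 10854.80 = 168859.40

Total landed cost: AUD 168859.40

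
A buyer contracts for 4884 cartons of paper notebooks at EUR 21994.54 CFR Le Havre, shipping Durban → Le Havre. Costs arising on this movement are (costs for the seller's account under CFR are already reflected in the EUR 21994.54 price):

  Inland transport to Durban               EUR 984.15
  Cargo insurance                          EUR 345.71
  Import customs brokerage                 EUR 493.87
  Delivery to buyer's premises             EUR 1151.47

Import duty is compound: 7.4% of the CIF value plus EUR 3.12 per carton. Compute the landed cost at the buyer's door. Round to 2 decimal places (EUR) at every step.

Total landed cost: EUR 40876.85

CFR: the seller pays costs through ocean freight to the destination port, but not insurance.
Already in the invoice (seller's account under CFR): inland to port — exclude.
CIF value = CFR price + insurance = 21994.54 + 345.71 = 22340.25
Ad valorem component: 22340.25 × 7.4% = 1653.18
Specific component: 4884 × 3.12 = 15238.08
Import duty = 1653.18 + 15238.08 = 16891.26
Buyer bears: insurance 345.71 + brokerage 493.87 + delivery 1151.47 + duty 16891.26 = 18882.31
Landed cost = invoice 21994.54 + 18882.31 = 40876.85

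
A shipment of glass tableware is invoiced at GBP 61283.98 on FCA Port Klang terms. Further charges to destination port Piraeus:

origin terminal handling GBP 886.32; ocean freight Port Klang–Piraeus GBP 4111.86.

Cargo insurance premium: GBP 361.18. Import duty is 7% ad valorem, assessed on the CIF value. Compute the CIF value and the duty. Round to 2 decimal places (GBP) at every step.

CIF value: GBP 66643.34; import duty: GBP 4665.03

CIF = FCA price + pre-shipment costs + freight + insurance
CIF = 61283.98 + 886.32 + 4111.86 + 361.18 = 66643.34
Import duty = 66643.34 × 7% = 4665.03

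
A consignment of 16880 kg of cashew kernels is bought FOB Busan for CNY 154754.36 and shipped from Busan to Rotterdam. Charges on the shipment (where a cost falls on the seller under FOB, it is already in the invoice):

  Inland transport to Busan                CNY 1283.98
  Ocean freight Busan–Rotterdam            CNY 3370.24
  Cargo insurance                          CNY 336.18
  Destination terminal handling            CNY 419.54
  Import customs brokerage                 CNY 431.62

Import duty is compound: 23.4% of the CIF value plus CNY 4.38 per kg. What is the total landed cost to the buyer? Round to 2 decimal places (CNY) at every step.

FOB: the seller bears costs until goods are on board at the origin port; the buyer bears freight, insurance and all costs thereafter.
Already in the invoice (seller's account under FOB): inland to port — exclude.
CIF value = FOB price + freight + insurance = 154754.36 + 3370.24 + 336.18 = 158460.78
Ad valorem component: 158460.78 × 23.4% = 37079.82
Specific component: 16880 × 4.38 = 73934.40
Import duty = 37079.82 + 73934.40 = 111014.22
Buyer bears: freight 3370.24 + insurance 336.18 + destination terminal 419.54 + brokerage 431.62 + duty 111014.22 = 115571.80
Landed cost = invoice 154754.36 + 115571.80 = 270326.16

Total landed cost: CNY 270326.16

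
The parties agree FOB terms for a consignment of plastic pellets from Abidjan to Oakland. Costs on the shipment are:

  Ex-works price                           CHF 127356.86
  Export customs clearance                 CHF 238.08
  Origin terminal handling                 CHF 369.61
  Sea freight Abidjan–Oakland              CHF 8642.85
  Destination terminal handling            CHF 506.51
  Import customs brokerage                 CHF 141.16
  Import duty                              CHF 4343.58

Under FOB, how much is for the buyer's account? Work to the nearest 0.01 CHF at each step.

FOB: the seller bears costs until goods are on board at the origin port; the buyer bears freight, insurance and all costs thereafter.
Seller's account: goods 127356.86 + export clearance 238.08 + origin terminal 369.61 = 127964.55
Buyer's account: freight 8642.85 + destination terminal 506.51 + brokerage 141.16 + duty 4343.58 = 13634.10

Buyer's account: CHF 13634.10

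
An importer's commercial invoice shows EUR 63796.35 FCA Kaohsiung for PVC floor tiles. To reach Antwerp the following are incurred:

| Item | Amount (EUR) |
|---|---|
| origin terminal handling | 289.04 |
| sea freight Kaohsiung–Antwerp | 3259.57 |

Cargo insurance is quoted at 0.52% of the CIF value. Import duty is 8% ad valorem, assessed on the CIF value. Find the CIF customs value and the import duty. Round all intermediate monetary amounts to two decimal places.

Let C be the CIF value. C = FCA price + pre-shipment costs + freight + 0.52% × C
C − 0.52% × C = 63796.35 + 289.04 + 3259.57
0.9948 × C = 67344.96
C = 67344.96 / 0.9948 = 67696.98
Insurance premium = 0.52% × 67696.98 = 352.02
Import duty = 67696.98 × 8% = 5415.76

CIF value: EUR 67696.98; import duty: EUR 5415.76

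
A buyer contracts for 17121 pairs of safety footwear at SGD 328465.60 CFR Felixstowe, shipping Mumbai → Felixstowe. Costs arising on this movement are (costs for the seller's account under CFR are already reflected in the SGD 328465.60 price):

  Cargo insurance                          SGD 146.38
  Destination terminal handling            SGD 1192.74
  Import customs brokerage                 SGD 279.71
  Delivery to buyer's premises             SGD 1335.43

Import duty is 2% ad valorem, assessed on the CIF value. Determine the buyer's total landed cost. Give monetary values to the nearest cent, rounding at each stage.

CFR: the seller pays costs through ocean freight to the destination port, but not insurance.
CIF value = CFR price + insurance = 328465.60 + 146.38 = 328611.98
Import duty = 328611.98 × 2% = 6572.24
Buyer bears: insurance 146.38 + destination terminal 1192.74 + brokerage 279.71 + delivery 1335.43 + duty 6572.24 = 9526.50
Landed cost = invoice 328465.60 + 9526.50 = 337992.10

Total landed cost: SGD 337992.10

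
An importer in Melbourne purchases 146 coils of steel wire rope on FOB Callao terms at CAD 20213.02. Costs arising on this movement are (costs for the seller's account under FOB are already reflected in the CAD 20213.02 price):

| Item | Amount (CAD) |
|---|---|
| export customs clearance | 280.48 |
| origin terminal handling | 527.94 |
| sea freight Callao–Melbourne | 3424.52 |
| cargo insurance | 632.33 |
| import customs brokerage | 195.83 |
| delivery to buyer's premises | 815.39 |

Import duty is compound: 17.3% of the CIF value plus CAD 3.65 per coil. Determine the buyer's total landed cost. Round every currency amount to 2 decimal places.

Total landed cost: CAD 30012.68

FOB: the seller bears costs until goods are on board at the origin port; the buyer bears freight, insurance and all costs thereafter.
Already in the invoice (seller's account under FOB): export clearance, origin terminal — exclude.
CIF value = FOB price + freight + insurance = 20213.02 + 3424.52 + 632.33 = 24269.87
Ad valorem component: 24269.87 × 17.3% = 4198.69
Specific component: 146 × 3.65 = 532.90
Import duty = 4198.69 + 532.90 = 4731.59
Buyer bears: freight 3424.52 + insurance 632.33 + brokerage 195.83 + delivery 815.39 + duty 4731.59 = 9799.66
Landed cost = invoice 20213.02 + 9799.66 = 30012.68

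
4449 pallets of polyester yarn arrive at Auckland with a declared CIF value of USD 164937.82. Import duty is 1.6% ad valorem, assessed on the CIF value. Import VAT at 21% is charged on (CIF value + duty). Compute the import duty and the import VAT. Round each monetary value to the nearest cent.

Import duty = 164937.82 × 1.6% = 2639.01
VAT base = CIF + duty = 164937.82 + 2639.01 = 167576.83
Import VAT = 167576.83 × 21% = 35191.13

Import duty: USD 2639.01; import VAT: USD 35191.13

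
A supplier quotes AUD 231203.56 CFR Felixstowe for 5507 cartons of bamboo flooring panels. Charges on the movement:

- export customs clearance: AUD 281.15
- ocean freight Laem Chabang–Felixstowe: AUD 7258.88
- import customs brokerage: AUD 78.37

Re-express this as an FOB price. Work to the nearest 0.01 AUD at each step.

FOB price: AUD 223944.68

Not relevant to the conversion: export clearance — on the seller under both CFR and FOB; already in the CFR price and stays in the FOB price. brokerage — on the buyer under both terms; not part of either seller's price.
From CFR to FOB, the seller no longer bears: freight.
FOB price = 231203.56 − 7258.88 = 223944.68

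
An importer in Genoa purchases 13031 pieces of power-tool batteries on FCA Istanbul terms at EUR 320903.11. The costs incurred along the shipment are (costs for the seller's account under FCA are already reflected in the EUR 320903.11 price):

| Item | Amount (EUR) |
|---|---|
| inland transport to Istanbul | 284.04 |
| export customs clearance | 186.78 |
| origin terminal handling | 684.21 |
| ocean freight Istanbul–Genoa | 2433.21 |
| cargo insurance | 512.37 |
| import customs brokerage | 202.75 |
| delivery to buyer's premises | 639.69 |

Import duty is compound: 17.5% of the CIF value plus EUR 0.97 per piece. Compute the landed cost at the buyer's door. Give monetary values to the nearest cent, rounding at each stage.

Total landed cost: EUR 394808.67

FCA: the seller delivers export-cleared goods to the carrier; the buyer bears costs from that point.
Already in the invoice (seller's account under FCA): inland to port, export clearance — exclude.
CIF value = FCA price + origin terminal + freight + insurance = 320903.11 + 684.21 + 2433.21 + 512.37 = 324532.90
Ad valorem component: 324532.90 × 17.5% = 56793.26
Specific component: 13031 × 0.97 = 12640.07
Import duty = 56793.26 + 12640.07 = 69433.33
Buyer bears: origin terminal 684.21 + freight 2433.21 + insurance 512.37 + brokerage 202.75 + delivery 639.69 + duty 69433.33 = 73905.56
Landed cost = invoice 320903.11 + 73905.56 = 394808.67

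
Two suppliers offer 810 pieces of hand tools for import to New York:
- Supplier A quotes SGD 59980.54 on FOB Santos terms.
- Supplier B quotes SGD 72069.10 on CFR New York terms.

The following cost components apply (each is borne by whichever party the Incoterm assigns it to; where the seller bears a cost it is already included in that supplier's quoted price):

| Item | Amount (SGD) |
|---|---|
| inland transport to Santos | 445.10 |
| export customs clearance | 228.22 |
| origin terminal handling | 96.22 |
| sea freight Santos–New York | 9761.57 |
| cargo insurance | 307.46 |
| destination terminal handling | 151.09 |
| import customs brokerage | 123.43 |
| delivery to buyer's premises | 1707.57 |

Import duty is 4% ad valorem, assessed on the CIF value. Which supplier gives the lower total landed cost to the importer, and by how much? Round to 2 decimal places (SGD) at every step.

Supplier A is cheaper by SGD 2420.07

Supplier A (FOB):
CIF value = FOB price + freight + insurance = 59980.54 + 9761.57 + 307.46 = 70049.57
Import duty = 70049.57 × 4% = 2801.98
Buyer bears (A): 9761.57 + 307.46 + 151.09 + 123.43 + 1707.57 = 12051.12
Landed cost (A) = invoice 59980.54 + 12051.12 + duty 2801.98 = 74833.64
Supplier B (CFR):
CIF value = CFR price + insurance = 72069.10 + 307.46 = 72376.56
Import duty = 72376.56 × 4% = 2895.06
Buyer bears (B): 307.46 + 151.09 + 123.43 + 1707.57 = 2289.55
Landed cost (B) = invoice 72069.10 + 2289.55 + duty 2895.06 = 77253.71
Difference = |74833.64 − 77253.71| = 2420.07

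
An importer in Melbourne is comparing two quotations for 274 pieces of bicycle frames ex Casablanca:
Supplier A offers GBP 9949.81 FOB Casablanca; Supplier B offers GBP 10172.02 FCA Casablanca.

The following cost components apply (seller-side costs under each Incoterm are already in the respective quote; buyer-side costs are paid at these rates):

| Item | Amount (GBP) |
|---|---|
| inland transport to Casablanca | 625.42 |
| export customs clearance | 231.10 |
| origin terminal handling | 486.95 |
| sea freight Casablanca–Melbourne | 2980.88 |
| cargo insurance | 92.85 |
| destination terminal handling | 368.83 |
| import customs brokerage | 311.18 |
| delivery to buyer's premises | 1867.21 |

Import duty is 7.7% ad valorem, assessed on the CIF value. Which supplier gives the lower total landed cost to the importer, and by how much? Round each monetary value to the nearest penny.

Supplier A is cheaper by GBP 763.77

Supplier A (FOB):
CIF value = FOB price + freight + insurance = 9949.81 + 2980.88 + 92.85 = 13023.54
Import duty = 13023.54 × 7.7% = 1002.81
Buyer bears (A): 2980.88 + 92.85 + 368.83 + 311.18 + 1867.21 = 5620.95
Landed cost (A) = invoice 9949.81 + 5620.95 + duty 1002.81 = 16573.57
Supplier B (FCA):
CIF value = FCA price + origin terminal + freight + insurance = 10172.02 + 486.95 + 2980.88 + 92.85 = 13732.70
Import duty = 13732.70 × 7.7% = 1057.42
Buyer bears (B): 486.95 + 2980.88 + 92.85 + 368.83 + 311.18 + 1867.21 = 6107.90
Landed cost (B) = invoice 10172.02 + 6107.90 + duty 1057.42 = 17337.34
Difference = |16573.57 − 17337.34| = 763.77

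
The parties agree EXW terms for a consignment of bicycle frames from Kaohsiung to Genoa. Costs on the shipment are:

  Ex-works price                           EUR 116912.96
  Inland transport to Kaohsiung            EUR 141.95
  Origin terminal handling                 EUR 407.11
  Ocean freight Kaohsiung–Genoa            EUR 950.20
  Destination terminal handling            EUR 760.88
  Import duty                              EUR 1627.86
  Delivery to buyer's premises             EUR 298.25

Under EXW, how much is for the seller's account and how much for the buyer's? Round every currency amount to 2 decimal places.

Seller: EUR 116912.96; buyer: EUR 4186.25

EXW: the seller makes goods available at their premises; the buyer bears all onward costs.
Seller's account: goods 116912.96 = 116912.96
Buyer's account: inland to port 141.95 + origin terminal 407.11 + freight 950.20 + destination terminal 760.88 + duty 1627.86 + delivery 298.25 = 4186.25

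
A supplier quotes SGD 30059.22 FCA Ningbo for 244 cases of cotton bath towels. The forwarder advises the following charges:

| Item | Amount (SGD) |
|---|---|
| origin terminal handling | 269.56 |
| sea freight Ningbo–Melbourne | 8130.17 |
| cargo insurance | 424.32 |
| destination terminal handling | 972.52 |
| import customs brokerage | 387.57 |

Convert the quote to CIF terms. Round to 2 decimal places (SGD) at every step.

CIF price: SGD 38883.27

Not relevant to the conversion: destination terminal, brokerage — on the buyer under both terms; not part of either seller's price.
From FCA to CIF, the seller additionally bears: origin terminal, freight, insurance.
CIF price = 30059.22 + 269.56 + 8130.17 + 424.32 = 38883.27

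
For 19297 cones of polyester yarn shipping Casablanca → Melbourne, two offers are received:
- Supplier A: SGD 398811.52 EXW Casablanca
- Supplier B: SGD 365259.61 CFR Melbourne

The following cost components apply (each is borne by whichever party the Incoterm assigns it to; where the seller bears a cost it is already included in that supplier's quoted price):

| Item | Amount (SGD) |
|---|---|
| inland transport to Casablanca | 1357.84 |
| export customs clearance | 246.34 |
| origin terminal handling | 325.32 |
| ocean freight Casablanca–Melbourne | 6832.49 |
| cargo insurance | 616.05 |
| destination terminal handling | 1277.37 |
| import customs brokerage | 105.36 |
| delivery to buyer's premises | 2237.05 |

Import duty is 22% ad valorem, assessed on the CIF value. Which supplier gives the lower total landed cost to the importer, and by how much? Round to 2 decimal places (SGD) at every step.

Supplier B is cheaper by SGD 51622.95

Supplier A (EXW):
CIF value = EXW price + inland to port + export clearance + origin terminal + freight + insurance = 398811.52 + 1357.84 + 246.34 + 325.32 + 6832.49 + 616.05 = 408189.56
Import duty = 408189.56 × 22% = 89801.70
Buyer bears (A): 1357.84 + 246.34 + 325.32 + 6832.49 + 616.05 + 1277.37 + 105.36 + 2237.05 = 12997.82
Landed cost (A) = invoice 398811.52 + 12997.82 + duty 89801.70 = 501611.04
Supplier B (CFR):
CIF value = CFR price + insurance = 365259.61 + 616.05 = 365875.66
Import duty = 365875.66 × 22% = 80492.65
Buyer bears (B): 616.05 + 1277.37 + 105.36 + 2237.05 = 4235.83
Landed cost (B) = invoice 365259.61 + 4235.83 + duty 80492.65 = 449988.09
Difference = |501611.04 − 449988.09| = 51622.95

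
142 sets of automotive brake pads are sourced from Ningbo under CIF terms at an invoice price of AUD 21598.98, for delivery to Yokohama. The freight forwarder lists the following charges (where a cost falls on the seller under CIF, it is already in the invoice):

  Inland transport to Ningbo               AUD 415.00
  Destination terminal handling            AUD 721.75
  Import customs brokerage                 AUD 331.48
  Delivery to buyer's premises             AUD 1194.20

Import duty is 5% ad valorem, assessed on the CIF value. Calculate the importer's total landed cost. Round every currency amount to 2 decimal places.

Total landed cost: AUD 24926.36

CIF: the seller pays costs through ocean freight and marine insurance to the destination port.
Already in the invoice (seller's account under CIF): inland to port — exclude.
The CIF price already equals the CIF value: 21598.98
Import duty = 21598.98 × 5% = 1079.95
Buyer bears: destination terminal 721.75 + brokerage 331.48 + delivery 1194.20 + duty 1079.95 = 3327.38
Landed cost = invoice 21598.98 + 3327.38 = 24926.36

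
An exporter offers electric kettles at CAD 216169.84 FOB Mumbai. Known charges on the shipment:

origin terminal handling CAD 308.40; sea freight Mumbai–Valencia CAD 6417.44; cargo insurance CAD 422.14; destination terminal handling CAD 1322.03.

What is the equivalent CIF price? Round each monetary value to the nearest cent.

CIF price: CAD 223009.42

Not relevant to the conversion: origin terminal — on the seller under both FOB and CIF; already in the FOB price and stays in the CIF price. destination terminal — on the buyer under both terms; not part of either seller's price.
From FOB to CIF, the seller additionally bears: freight, insurance.
CIF price = 216169.84 + 6417.44 + 422.14 = 223009.42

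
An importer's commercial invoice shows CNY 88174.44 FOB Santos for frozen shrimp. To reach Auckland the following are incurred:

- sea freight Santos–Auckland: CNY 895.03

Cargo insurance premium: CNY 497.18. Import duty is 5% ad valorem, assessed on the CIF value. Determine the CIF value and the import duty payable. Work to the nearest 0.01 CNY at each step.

CIF = FOB price + freight + insurance
CIF = 88174.44 + 895.03 + 497.18 = 89566.65
Import duty = 89566.65 × 5% = 4478.33

CIF value: CNY 89566.65; import duty: CNY 4478.33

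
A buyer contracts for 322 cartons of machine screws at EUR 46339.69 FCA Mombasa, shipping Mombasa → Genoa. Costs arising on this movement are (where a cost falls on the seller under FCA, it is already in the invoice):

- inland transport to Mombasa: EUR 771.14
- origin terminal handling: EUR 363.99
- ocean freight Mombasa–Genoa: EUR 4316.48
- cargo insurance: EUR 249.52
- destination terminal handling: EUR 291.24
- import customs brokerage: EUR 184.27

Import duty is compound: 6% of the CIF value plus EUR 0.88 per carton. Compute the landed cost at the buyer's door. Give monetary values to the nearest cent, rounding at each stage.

FCA: the seller delivers export-cleared goods to the carrier; the buyer bears costs from that point.
Already in the invoice (seller's account under FCA): inland to port — exclude.
CIF value = FCA price + origin terminal + freight + insurance = 46339.69 + 363.99 + 4316.48 + 249.52 = 51269.68
Ad valorem component: 51269.68 × 6% = 3076.18
Specific component: 322 × 0.88 = 283.36
Import duty = 3076.18 + 283.36 = 3359.54
Buyer bears: origin terminal 363.99 + freight 4316.48 + insurance 249.52 + destination terminal 291.24 + brokerage 184.27 + duty 3359.54 = 8765.04
Landed cost = invoice 46339.69 + 8765.04 = 55104.73

Total landed cost: EUR 55104.73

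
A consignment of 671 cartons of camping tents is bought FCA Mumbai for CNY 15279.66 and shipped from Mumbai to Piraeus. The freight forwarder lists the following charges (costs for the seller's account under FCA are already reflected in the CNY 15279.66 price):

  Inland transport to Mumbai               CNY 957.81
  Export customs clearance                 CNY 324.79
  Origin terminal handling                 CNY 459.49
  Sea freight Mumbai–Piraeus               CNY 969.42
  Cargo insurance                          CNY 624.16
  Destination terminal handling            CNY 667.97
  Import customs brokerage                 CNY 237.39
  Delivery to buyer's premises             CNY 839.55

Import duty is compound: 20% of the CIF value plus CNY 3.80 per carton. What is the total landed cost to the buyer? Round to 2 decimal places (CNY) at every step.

Total landed cost: CNY 25093.99

FCA: the seller delivers export-cleared goods to the carrier; the buyer bears costs from that point.
Already in the invoice (seller's account under FCA): inland to port, export clearance — exclude.
CIF value = FCA price + origin terminal + freight + insurance = 15279.66 + 459.49 + 969.42 + 624.16 = 17332.73
Ad valorem component: 17332.73 × 20% = 3466.55
Specific component: 671 × 3.80 = 2549.80
Import duty = 3466.55 + 2549.80 = 6016.35
Buyer bears: origin terminal 459.49 + freight 969.42 + insurance 624.16 + destination terminal 667.97 + brokerage 237.39 + delivery 839.55 + duty 6016.35 = 9814.33
Landed cost = invoice 15279.66 + 9814.33 = 25093.99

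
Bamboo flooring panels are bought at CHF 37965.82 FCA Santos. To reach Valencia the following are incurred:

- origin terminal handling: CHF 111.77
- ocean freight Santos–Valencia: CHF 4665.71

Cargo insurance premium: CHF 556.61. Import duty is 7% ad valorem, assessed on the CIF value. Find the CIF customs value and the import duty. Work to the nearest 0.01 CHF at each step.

CIF = FCA price + pre-shipment costs + freight + insurance
CIF = 37965.82 + 111.77 + 4665.71 + 556.61 = 43299.91
Import duty = 43299.91 × 7% = 3030.99

CIF value: CHF 43299.91; import duty: CHF 3030.99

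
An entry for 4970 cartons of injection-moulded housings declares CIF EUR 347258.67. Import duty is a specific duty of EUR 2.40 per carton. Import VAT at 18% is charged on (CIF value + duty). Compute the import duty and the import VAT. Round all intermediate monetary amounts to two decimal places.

Import duty = 4970 × 2.40 = 11928.00
VAT base = CIF + duty = 347258.67 + 11928.00 = 359186.67
Import VAT = 359186.67 × 18% = 64653.60

Import duty: EUR 11928.00; import VAT: EUR 64653.60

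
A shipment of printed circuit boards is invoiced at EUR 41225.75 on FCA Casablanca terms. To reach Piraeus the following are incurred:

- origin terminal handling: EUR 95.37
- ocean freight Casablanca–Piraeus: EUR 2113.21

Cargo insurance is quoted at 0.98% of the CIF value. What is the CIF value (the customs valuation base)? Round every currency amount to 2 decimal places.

CIF value: EUR 43864.20

Let C be the CIF value. C = FCA price + pre-shipment costs + freight + 0.98% × C
C − 0.98% × C = 41225.75 + 95.37 + 2113.21
0.9902 × C = 43434.33
C = 43434.33 / 0.9902 = 43864.20
Insurance premium = 0.98% × 43864.20 = 429.87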